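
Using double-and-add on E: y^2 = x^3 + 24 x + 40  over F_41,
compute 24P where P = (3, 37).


k = 24 = 11000_2 (binary, LSB first: 00011)
Double-and-add from P = (3, 37):
  bit 0 = 0: acc unchanged = O
  bit 1 = 0: acc unchanged = O
  bit 2 = 0: acc unchanged = O
  bit 3 = 1: acc = O + (26, 35) = (26, 35)
  bit 4 = 1: acc = (26, 35) + (38, 8) = (0, 9)

24P = (0, 9)


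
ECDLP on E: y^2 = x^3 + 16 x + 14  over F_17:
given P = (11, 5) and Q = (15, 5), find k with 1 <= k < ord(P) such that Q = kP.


Enumerate multiples of P until we hit Q = (15, 5):
  1P = (11, 5)
  2P = (8, 5)
  3P = (15, 12)
  4P = (10, 1)
  5P = (12, 8)
  6P = (3, 2)
  7P = (5, 10)
  8P = (5, 7)
  9P = (3, 15)
  10P = (12, 9)
  11P = (10, 16)
  12P = (15, 5)
Match found at i = 12.

k = 12


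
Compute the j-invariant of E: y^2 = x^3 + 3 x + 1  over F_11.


Delta = -16(4 a^3 + 27 b^2) mod 11 = 7
-1728 * (4 a)^3 = -1728 * (4*3)^3 mod 11 = 10
j = 10 * 7^(-1) mod 11 = 3

j = 3 (mod 11)


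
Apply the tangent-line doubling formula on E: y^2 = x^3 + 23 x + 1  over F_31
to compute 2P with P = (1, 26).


Doubling: s = (3 x1^2 + a) / (2 y1)
s = (3*1^2 + 23) / (2*26) mod 31 = 16
x3 = s^2 - 2 x1 mod 31 = 16^2 - 2*1 = 6
y3 = s (x1 - x3) - y1 mod 31 = 16 * (1 - 6) - 26 = 18

2P = (6, 18)


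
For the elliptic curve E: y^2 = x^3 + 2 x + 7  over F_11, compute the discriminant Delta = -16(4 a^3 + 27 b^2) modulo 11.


4 a^3 + 27 b^2 = 4*2^3 + 27*7^2 = 32 + 1323 = 1355
Delta = -16 * (1355) = -21680
Delta mod 11 = 1

Delta = 1 (mod 11)


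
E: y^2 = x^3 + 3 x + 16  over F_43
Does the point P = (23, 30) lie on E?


Check whether y^2 = x^3 + 3 x + 16 (mod 43) for (x, y) = (23, 30).
LHS: y^2 = 30^2 mod 43 = 40
RHS: x^3 + 3 x + 16 = 23^3 + 3*23 + 16 mod 43 = 40
LHS = RHS

Yes, on the curve


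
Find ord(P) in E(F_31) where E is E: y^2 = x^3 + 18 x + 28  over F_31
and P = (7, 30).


Compute successive multiples of P until we hit O:
  1P = (7, 30)
  2P = (11, 21)
  3P = (20, 7)
  4P = (13, 14)
  5P = (25, 18)
  6P = (27, 4)
  7P = (30, 3)
  8P = (2, 14)
  ... (continuing to 39P)
  39P = O

ord(P) = 39


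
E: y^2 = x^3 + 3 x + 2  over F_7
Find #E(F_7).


For each x in F_7, count y with y^2 = x^3 + 3 x + 2 mod 7:
  x = 0: RHS = 2, y in [3, 4]  -> 2 point(s)
  x = 2: RHS = 2, y in [3, 4]  -> 2 point(s)
  x = 4: RHS = 1, y in [1, 6]  -> 2 point(s)
  x = 5: RHS = 2, y in [3, 4]  -> 2 point(s)
Affine points: 8. Add the point at infinity: total = 9.

#E(F_7) = 9


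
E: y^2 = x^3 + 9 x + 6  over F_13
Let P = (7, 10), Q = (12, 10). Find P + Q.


P != Q, so use the chord formula.
s = (y2 - y1) / (x2 - x1) = (0) / (5) mod 13 = 0
x3 = s^2 - x1 - x2 mod 13 = 0^2 - 7 - 12 = 7
y3 = s (x1 - x3) - y1 mod 13 = 0 * (7 - 7) - 10 = 3

P + Q = (7, 3)


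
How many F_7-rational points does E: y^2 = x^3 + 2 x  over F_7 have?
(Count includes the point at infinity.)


For each x in F_7, count y with y^2 = x^3 + 2 x + 0 mod 7:
  x = 0: RHS = 0, y in [0]  -> 1 point(s)
  x = 4: RHS = 2, y in [3, 4]  -> 2 point(s)
  x = 5: RHS = 2, y in [3, 4]  -> 2 point(s)
  x = 6: RHS = 4, y in [2, 5]  -> 2 point(s)
Affine points: 7. Add the point at infinity: total = 8.

#E(F_7) = 8


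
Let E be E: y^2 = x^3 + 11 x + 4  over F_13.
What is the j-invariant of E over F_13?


Delta = -16(4 a^3 + 27 b^2) mod 13 = 9
-1728 * (4 a)^3 = -1728 * (4*11)^3 mod 13 = 8
j = 8 * 9^(-1) mod 13 = 11

j = 11 (mod 13)


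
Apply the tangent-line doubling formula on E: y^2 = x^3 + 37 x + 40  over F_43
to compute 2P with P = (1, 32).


Doubling: s = (3 x1^2 + a) / (2 y1)
s = (3*1^2 + 37) / (2*32) mod 43 = 6
x3 = s^2 - 2 x1 mod 43 = 6^2 - 2*1 = 34
y3 = s (x1 - x3) - y1 mod 43 = 6 * (1 - 34) - 32 = 28

2P = (34, 28)


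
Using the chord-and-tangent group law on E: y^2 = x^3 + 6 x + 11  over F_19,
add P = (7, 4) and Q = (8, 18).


P != Q, so use the chord formula.
s = (y2 - y1) / (x2 - x1) = (14) / (1) mod 19 = 14
x3 = s^2 - x1 - x2 mod 19 = 14^2 - 7 - 8 = 10
y3 = s (x1 - x3) - y1 mod 19 = 14 * (7 - 10) - 4 = 11

P + Q = (10, 11)


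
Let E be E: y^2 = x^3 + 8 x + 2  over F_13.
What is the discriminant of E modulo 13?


4 a^3 + 27 b^2 = 4*8^3 + 27*2^2 = 2048 + 108 = 2156
Delta = -16 * (2156) = -34496
Delta mod 13 = 6

Delta = 6 (mod 13)


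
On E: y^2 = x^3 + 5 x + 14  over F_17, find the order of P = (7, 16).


Compute successive multiples of P until we hit O:
  1P = (7, 16)
  2P = (16, 5)
  3P = (2, 10)
  4P = (4, 8)
  5P = (15, 8)
  6P = (13, 7)
  7P = (12, 0)
  8P = (13, 10)
  ... (continuing to 14P)
  14P = O

ord(P) = 14


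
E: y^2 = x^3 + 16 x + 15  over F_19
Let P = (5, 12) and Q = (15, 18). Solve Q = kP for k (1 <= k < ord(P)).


Enumerate multiples of P until we hit Q = (15, 18):
  1P = (5, 12)
  2P = (18, 6)
  3P = (16, 15)
  4P = (2, 13)
  5P = (10, 15)
  6P = (15, 1)
  7P = (8, 16)
  8P = (12, 4)
  9P = (13, 8)
  10P = (6, 17)
  11P = (14, 0)
  12P = (6, 2)
  13P = (13, 11)
  14P = (12, 15)
  15P = (8, 3)
  16P = (15, 18)
Match found at i = 16.

k = 16


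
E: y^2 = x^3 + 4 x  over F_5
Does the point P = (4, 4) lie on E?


Check whether y^2 = x^3 + 4 x + 0 (mod 5) for (x, y) = (4, 4).
LHS: y^2 = 4^2 mod 5 = 1
RHS: x^3 + 4 x + 0 = 4^3 + 4*4 + 0 mod 5 = 0
LHS != RHS

No, not on the curve


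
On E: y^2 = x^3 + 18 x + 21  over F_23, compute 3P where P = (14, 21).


k = 3 = 11_2 (binary, LSB first: 11)
Double-and-add from P = (14, 21):
  bit 0 = 1: acc = O + (14, 21) = (14, 21)
  bit 1 = 1: acc = (14, 21) + (22, 18) = (22, 5)

3P = (22, 5)


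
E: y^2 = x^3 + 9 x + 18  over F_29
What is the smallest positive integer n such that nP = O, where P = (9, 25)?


Compute successive multiples of P until we hit O:
  1P = (9, 25)
  2P = (10, 21)
  3P = (26, 14)
  4P = (18, 3)
  5P = (18, 26)
  6P = (26, 15)
  7P = (10, 8)
  8P = (9, 4)
  ... (continuing to 9P)
  9P = O

ord(P) = 9


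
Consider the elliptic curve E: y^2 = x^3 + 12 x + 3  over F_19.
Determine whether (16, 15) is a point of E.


Check whether y^2 = x^3 + 12 x + 3 (mod 19) for (x, y) = (16, 15).
LHS: y^2 = 15^2 mod 19 = 16
RHS: x^3 + 12 x + 3 = 16^3 + 12*16 + 3 mod 19 = 16
LHS = RHS

Yes, on the curve


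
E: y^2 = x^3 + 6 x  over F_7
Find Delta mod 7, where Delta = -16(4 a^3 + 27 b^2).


4 a^3 + 27 b^2 = 4*6^3 + 27*0^2 = 864 + 0 = 864
Delta = -16 * (864) = -13824
Delta mod 7 = 1

Delta = 1 (mod 7)


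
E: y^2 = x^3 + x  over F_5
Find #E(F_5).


For each x in F_5, count y with y^2 = x^3 + 1 x + 0 mod 5:
  x = 0: RHS = 0, y in [0]  -> 1 point(s)
  x = 2: RHS = 0, y in [0]  -> 1 point(s)
  x = 3: RHS = 0, y in [0]  -> 1 point(s)
Affine points: 3. Add the point at infinity: total = 4.

#E(F_5) = 4


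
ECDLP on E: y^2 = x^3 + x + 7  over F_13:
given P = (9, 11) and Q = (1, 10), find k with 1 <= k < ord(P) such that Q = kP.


Enumerate multiples of P until we hit Q = (1, 10):
  1P = (9, 11)
  2P = (11, 7)
  3P = (10, 4)
  4P = (4, 6)
  5P = (1, 10)
Match found at i = 5.

k = 5


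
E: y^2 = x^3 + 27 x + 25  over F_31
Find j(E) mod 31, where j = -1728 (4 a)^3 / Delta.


Delta = -16(4 a^3 + 27 b^2) mod 31 = 14
-1728 * (4 a)^3 = -1728 * (4*27)^3 mod 31 = 30
j = 30 * 14^(-1) mod 31 = 11

j = 11 (mod 31)


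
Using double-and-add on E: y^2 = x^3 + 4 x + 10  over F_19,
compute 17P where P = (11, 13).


k = 17 = 10001_2 (binary, LSB first: 10001)
Double-and-add from P = (11, 13):
  bit 0 = 1: acc = O + (11, 13) = (11, 13)
  bit 1 = 0: acc unchanged = (11, 13)
  bit 2 = 0: acc unchanged = (11, 13)
  bit 3 = 0: acc unchanged = (11, 13)
  bit 4 = 1: acc = (11, 13) + (18, 10) = (15, 5)

17P = (15, 5)


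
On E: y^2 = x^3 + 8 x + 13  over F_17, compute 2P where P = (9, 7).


Doubling: s = (3 x1^2 + a) / (2 y1)
s = (3*9^2 + 8) / (2*7) mod 17 = 7
x3 = s^2 - 2 x1 mod 17 = 7^2 - 2*9 = 14
y3 = s (x1 - x3) - y1 mod 17 = 7 * (9 - 14) - 7 = 9

2P = (14, 9)


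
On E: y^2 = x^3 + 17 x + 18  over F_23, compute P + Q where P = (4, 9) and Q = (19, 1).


P != Q, so use the chord formula.
s = (y2 - y1) / (x2 - x1) = (15) / (15) mod 23 = 1
x3 = s^2 - x1 - x2 mod 23 = 1^2 - 4 - 19 = 1
y3 = s (x1 - x3) - y1 mod 23 = 1 * (4 - 1) - 9 = 17

P + Q = (1, 17)


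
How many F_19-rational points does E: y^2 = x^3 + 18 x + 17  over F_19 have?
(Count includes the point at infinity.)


For each x in F_19, count y with y^2 = x^3 + 18 x + 17 mod 19:
  x = 0: RHS = 17, y in [6, 13]  -> 2 point(s)
  x = 1: RHS = 17, y in [6, 13]  -> 2 point(s)
  x = 2: RHS = 4, y in [2, 17]  -> 2 point(s)
  x = 4: RHS = 1, y in [1, 18]  -> 2 point(s)
  x = 5: RHS = 4, y in [2, 17]  -> 2 point(s)
  x = 7: RHS = 11, y in [7, 12]  -> 2 point(s)
  x = 10: RHS = 0, y in [0]  -> 1 point(s)
  x = 11: RHS = 7, y in [8, 11]  -> 2 point(s)
  x = 12: RHS = 4, y in [2, 17]  -> 2 point(s)
  x = 13: RHS = 16, y in [4, 15]  -> 2 point(s)
  x = 14: RHS = 11, y in [7, 12]  -> 2 point(s)
  x = 17: RHS = 11, y in [7, 12]  -> 2 point(s)
  x = 18: RHS = 17, y in [6, 13]  -> 2 point(s)
Affine points: 25. Add the point at infinity: total = 26.

#E(F_19) = 26


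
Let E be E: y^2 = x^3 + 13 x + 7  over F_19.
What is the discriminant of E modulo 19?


4 a^3 + 27 b^2 = 4*13^3 + 27*7^2 = 8788 + 1323 = 10111
Delta = -16 * (10111) = -161776
Delta mod 19 = 9

Delta = 9 (mod 19)


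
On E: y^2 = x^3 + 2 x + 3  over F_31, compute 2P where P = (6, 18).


Doubling: s = (3 x1^2 + a) / (2 y1)
s = (3*6^2 + 2) / (2*18) mod 31 = 22
x3 = s^2 - 2 x1 mod 31 = 22^2 - 2*6 = 7
y3 = s (x1 - x3) - y1 mod 31 = 22 * (6 - 7) - 18 = 22

2P = (7, 22)


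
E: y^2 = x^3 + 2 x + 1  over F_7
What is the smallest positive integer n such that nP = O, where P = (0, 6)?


Compute successive multiples of P until we hit O:
  1P = (0, 6)
  2P = (1, 2)
  3P = (1, 5)
  4P = (0, 1)
  5P = O

ord(P) = 5


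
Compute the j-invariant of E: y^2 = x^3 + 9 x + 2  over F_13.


Delta = -16(4 a^3 + 27 b^2) mod 13 = 2
-1728 * (4 a)^3 = -1728 * (4*9)^3 mod 13 = 12
j = 12 * 2^(-1) mod 13 = 6

j = 6 (mod 13)


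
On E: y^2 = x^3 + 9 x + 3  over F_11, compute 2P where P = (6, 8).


k = 2 = 10_2 (binary, LSB first: 01)
Double-and-add from P = (6, 8):
  bit 0 = 0: acc unchanged = O
  bit 1 = 1: acc = O + (8, 9) = (8, 9)

2P = (8, 9)


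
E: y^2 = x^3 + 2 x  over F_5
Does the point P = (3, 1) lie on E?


Check whether y^2 = x^3 + 2 x + 0 (mod 5) for (x, y) = (3, 1).
LHS: y^2 = 1^2 mod 5 = 1
RHS: x^3 + 2 x + 0 = 3^3 + 2*3 + 0 mod 5 = 3
LHS != RHS

No, not on the curve


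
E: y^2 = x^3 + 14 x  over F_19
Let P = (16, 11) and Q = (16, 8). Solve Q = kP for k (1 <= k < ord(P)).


Enumerate multiples of P until we hit Q = (16, 8):
  1P = (16, 11)
  2P = (7, 17)
  3P = (7, 2)
  4P = (16, 8)
Match found at i = 4.

k = 4


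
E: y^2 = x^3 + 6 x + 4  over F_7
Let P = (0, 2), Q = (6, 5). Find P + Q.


P != Q, so use the chord formula.
s = (y2 - y1) / (x2 - x1) = (3) / (6) mod 7 = 4
x3 = s^2 - x1 - x2 mod 7 = 4^2 - 0 - 6 = 3
y3 = s (x1 - x3) - y1 mod 7 = 4 * (0 - 3) - 2 = 0

P + Q = (3, 0)


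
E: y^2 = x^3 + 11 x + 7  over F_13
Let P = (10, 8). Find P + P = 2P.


Doubling: s = (3 x1^2 + a) / (2 y1)
s = (3*10^2 + 11) / (2*8) mod 13 = 4
x3 = s^2 - 2 x1 mod 13 = 4^2 - 2*10 = 9
y3 = s (x1 - x3) - y1 mod 13 = 4 * (10 - 9) - 8 = 9

2P = (9, 9)


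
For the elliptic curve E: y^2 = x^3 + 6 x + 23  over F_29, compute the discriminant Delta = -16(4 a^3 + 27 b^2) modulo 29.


4 a^3 + 27 b^2 = 4*6^3 + 27*23^2 = 864 + 14283 = 15147
Delta = -16 * (15147) = -242352
Delta mod 29 = 1

Delta = 1 (mod 29)


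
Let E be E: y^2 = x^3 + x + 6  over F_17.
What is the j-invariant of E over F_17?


Delta = -16(4 a^3 + 27 b^2) mod 17 = 7
-1728 * (4 a)^3 = -1728 * (4*1)^3 mod 17 = 10
j = 10 * 7^(-1) mod 17 = 16

j = 16 (mod 17)


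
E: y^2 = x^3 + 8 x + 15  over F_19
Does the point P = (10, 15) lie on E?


Check whether y^2 = x^3 + 8 x + 15 (mod 19) for (x, y) = (10, 15).
LHS: y^2 = 15^2 mod 19 = 16
RHS: x^3 + 8 x + 15 = 10^3 + 8*10 + 15 mod 19 = 12
LHS != RHS

No, not on the curve


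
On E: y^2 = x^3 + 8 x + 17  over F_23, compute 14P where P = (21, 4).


k = 14 = 1110_2 (binary, LSB first: 0111)
Double-and-add from P = (21, 4):
  bit 0 = 0: acc unchanged = O
  bit 1 = 1: acc = O + (16, 20) = (16, 20)
  bit 2 = 1: acc = (16, 20) + (15, 4) = (18, 17)
  bit 3 = 1: acc = (18, 17) + (20, 9) = (1, 7)

14P = (1, 7)


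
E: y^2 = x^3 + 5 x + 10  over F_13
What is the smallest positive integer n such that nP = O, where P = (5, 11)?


Compute successive multiples of P until we hit O:
  1P = (5, 11)
  2P = (0, 6)
  3P = (9, 11)
  4P = (12, 2)
  5P = (8, 4)
  6P = (4, 4)
  7P = (1, 4)
  8P = (6, 10)
  ... (continuing to 18P)
  18P = O

ord(P) = 18


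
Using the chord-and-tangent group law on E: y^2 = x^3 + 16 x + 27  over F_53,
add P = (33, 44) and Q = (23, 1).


P != Q, so use the chord formula.
s = (y2 - y1) / (x2 - x1) = (10) / (43) mod 53 = 52
x3 = s^2 - x1 - x2 mod 53 = 52^2 - 33 - 23 = 51
y3 = s (x1 - x3) - y1 mod 53 = 52 * (33 - 51) - 44 = 27

P + Q = (51, 27)


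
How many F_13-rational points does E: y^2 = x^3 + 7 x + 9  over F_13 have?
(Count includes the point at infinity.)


For each x in F_13, count y with y^2 = x^3 + 7 x + 9 mod 13:
  x = 0: RHS = 9, y in [3, 10]  -> 2 point(s)
  x = 1: RHS = 4, y in [2, 11]  -> 2 point(s)
  x = 4: RHS = 10, y in [6, 7]  -> 2 point(s)
  x = 5: RHS = 0, y in [0]  -> 1 point(s)
  x = 10: RHS = 0, y in [0]  -> 1 point(s)
  x = 11: RHS = 0, y in [0]  -> 1 point(s)
  x = 12: RHS = 1, y in [1, 12]  -> 2 point(s)
Affine points: 11. Add the point at infinity: total = 12.

#E(F_13) = 12


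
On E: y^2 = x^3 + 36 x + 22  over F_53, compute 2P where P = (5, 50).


Doubling: s = (3 x1^2 + a) / (2 y1)
s = (3*5^2 + 36) / (2*50) mod 53 = 8
x3 = s^2 - 2 x1 mod 53 = 8^2 - 2*5 = 1
y3 = s (x1 - x3) - y1 mod 53 = 8 * (5 - 1) - 50 = 35

2P = (1, 35)


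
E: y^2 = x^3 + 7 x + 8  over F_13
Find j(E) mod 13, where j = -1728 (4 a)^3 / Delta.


Delta = -16(4 a^3 + 27 b^2) mod 13 = 8
-1728 * (4 a)^3 = -1728 * (4*7)^3 mod 13 = 8
j = 8 * 8^(-1) mod 13 = 1

j = 1 (mod 13)


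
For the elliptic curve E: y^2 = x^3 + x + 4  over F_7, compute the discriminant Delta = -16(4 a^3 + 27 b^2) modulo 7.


4 a^3 + 27 b^2 = 4*1^3 + 27*4^2 = 4 + 432 = 436
Delta = -16 * (436) = -6976
Delta mod 7 = 3

Delta = 3 (mod 7)


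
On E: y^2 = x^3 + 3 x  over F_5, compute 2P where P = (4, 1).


k = 2 = 10_2 (binary, LSB first: 01)
Double-and-add from P = (4, 1):
  bit 0 = 0: acc unchanged = O
  bit 1 = 1: acc = O + (1, 3) = (1, 3)

2P = (1, 3)


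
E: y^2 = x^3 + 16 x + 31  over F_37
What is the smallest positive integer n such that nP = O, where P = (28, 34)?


Compute successive multiples of P until we hit O:
  1P = (28, 34)
  2P = (18, 3)
  3P = (18, 34)
  4P = (28, 3)
  5P = O

ord(P) = 5


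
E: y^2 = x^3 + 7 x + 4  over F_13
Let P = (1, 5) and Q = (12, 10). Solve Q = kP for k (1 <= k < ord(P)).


Enumerate multiples of P until we hit Q = (12, 10):
  1P = (1, 5)
  2P = (12, 10)
Match found at i = 2.

k = 2


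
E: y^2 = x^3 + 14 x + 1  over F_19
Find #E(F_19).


For each x in F_19, count y with y^2 = x^3 + 14 x + 1 mod 19:
  x = 0: RHS = 1, y in [1, 18]  -> 2 point(s)
  x = 1: RHS = 16, y in [4, 15]  -> 2 point(s)
  x = 4: RHS = 7, y in [8, 11]  -> 2 point(s)
  x = 5: RHS = 6, y in [5, 14]  -> 2 point(s)
  x = 6: RHS = 16, y in [4, 15]  -> 2 point(s)
  x = 7: RHS = 5, y in [9, 10]  -> 2 point(s)
  x = 8: RHS = 17, y in [6, 13]  -> 2 point(s)
  x = 9: RHS = 1, y in [1, 18]  -> 2 point(s)
  x = 10: RHS = 1, y in [1, 18]  -> 2 point(s)
  x = 11: RHS = 4, y in [2, 17]  -> 2 point(s)
  x = 12: RHS = 16, y in [4, 15]  -> 2 point(s)
  x = 13: RHS = 5, y in [9, 10]  -> 2 point(s)
  x = 18: RHS = 5, y in [9, 10]  -> 2 point(s)
Affine points: 26. Add the point at infinity: total = 27.

#E(F_19) = 27


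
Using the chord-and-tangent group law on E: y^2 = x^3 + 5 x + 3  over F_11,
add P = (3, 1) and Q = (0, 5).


P != Q, so use the chord formula.
s = (y2 - y1) / (x2 - x1) = (4) / (8) mod 11 = 6
x3 = s^2 - x1 - x2 mod 11 = 6^2 - 3 - 0 = 0
y3 = s (x1 - x3) - y1 mod 11 = 6 * (3 - 0) - 1 = 6

P + Q = (0, 6)


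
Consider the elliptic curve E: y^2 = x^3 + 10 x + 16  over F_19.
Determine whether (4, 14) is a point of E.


Check whether y^2 = x^3 + 10 x + 16 (mod 19) for (x, y) = (4, 14).
LHS: y^2 = 14^2 mod 19 = 6
RHS: x^3 + 10 x + 16 = 4^3 + 10*4 + 16 mod 19 = 6
LHS = RHS

Yes, on the curve


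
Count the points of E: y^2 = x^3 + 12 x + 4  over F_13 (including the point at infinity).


For each x in F_13, count y with y^2 = x^3 + 12 x + 4 mod 13:
  x = 0: RHS = 4, y in [2, 11]  -> 2 point(s)
  x = 1: RHS = 4, y in [2, 11]  -> 2 point(s)
  x = 2: RHS = 10, y in [6, 7]  -> 2 point(s)
  x = 4: RHS = 12, y in [5, 8]  -> 2 point(s)
  x = 8: RHS = 1, y in [1, 12]  -> 2 point(s)
  x = 9: RHS = 9, y in [3, 10]  -> 2 point(s)
  x = 12: RHS = 4, y in [2, 11]  -> 2 point(s)
Affine points: 14. Add the point at infinity: total = 15.

#E(F_13) = 15


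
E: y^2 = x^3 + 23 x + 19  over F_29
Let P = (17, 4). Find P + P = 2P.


Doubling: s = (3 x1^2 + a) / (2 y1)
s = (3*17^2 + 23) / (2*4) mod 29 = 17
x3 = s^2 - 2 x1 mod 29 = 17^2 - 2*17 = 23
y3 = s (x1 - x3) - y1 mod 29 = 17 * (17 - 23) - 4 = 10

2P = (23, 10)


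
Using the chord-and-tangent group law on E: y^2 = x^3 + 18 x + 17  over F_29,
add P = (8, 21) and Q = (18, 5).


P != Q, so use the chord formula.
s = (y2 - y1) / (x2 - x1) = (13) / (10) mod 29 = 10
x3 = s^2 - x1 - x2 mod 29 = 10^2 - 8 - 18 = 16
y3 = s (x1 - x3) - y1 mod 29 = 10 * (8 - 16) - 21 = 15

P + Q = (16, 15)


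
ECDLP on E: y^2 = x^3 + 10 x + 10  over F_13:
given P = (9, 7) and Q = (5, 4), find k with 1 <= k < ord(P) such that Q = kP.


Enumerate multiples of P until we hit Q = (5, 4):
  1P = (9, 7)
  2P = (5, 4)
Match found at i = 2.

k = 2


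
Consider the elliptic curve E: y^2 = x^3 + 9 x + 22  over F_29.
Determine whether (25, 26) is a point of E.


Check whether y^2 = x^3 + 9 x + 22 (mod 29) for (x, y) = (25, 26).
LHS: y^2 = 26^2 mod 29 = 9
RHS: x^3 + 9 x + 22 = 25^3 + 9*25 + 22 mod 29 = 9
LHS = RHS

Yes, on the curve


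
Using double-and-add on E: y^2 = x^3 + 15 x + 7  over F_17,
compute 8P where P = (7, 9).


k = 8 = 1000_2 (binary, LSB first: 0001)
Double-and-add from P = (7, 9):
  bit 0 = 0: acc unchanged = O
  bit 1 = 0: acc unchanged = O
  bit 2 = 0: acc unchanged = O
  bit 3 = 1: acc = O + (13, 11) = (13, 11)

8P = (13, 11)


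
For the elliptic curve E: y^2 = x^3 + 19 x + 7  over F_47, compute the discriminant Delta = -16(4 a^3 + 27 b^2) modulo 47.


4 a^3 + 27 b^2 = 4*19^3 + 27*7^2 = 27436 + 1323 = 28759
Delta = -16 * (28759) = -460144
Delta mod 47 = 33

Delta = 33 (mod 47)


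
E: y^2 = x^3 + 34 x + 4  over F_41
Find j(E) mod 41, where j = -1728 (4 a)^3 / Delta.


Delta = -16(4 a^3 + 27 b^2) mod 41 = 34
-1728 * (4 a)^3 = -1728 * (4*34)^3 mod 41 = 20
j = 20 * 34^(-1) mod 41 = 3

j = 3 (mod 41)


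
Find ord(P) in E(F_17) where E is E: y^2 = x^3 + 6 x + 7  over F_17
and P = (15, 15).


Compute successive multiples of P until we hit O:
  1P = (15, 15)
  2P = (3, 16)
  3P = (14, 9)
  4P = (7, 16)
  5P = (16, 0)
  6P = (7, 1)
  7P = (14, 8)
  8P = (3, 1)
  ... (continuing to 10P)
  10P = O

ord(P) = 10


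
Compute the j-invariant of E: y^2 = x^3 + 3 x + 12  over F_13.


Delta = -16(4 a^3 + 27 b^2) mod 13 = 11
-1728 * (4 a)^3 = -1728 * (4*3)^3 mod 13 = 12
j = 12 * 11^(-1) mod 13 = 7

j = 7 (mod 13)


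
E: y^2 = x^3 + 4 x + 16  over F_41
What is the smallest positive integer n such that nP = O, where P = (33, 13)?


Compute successive multiples of P until we hit O:
  1P = (33, 13)
  2P = (18, 37)
  3P = (27, 2)
  4P = (6, 16)
  5P = (1, 29)
  6P = (38, 10)
  7P = (13, 16)
  8P = (31, 40)
  ... (continuing to 40P)
  40P = O

ord(P) = 40


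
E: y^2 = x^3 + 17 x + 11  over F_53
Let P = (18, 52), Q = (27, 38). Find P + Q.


P != Q, so use the chord formula.
s = (y2 - y1) / (x2 - x1) = (39) / (9) mod 53 = 22
x3 = s^2 - x1 - x2 mod 53 = 22^2 - 18 - 27 = 15
y3 = s (x1 - x3) - y1 mod 53 = 22 * (18 - 15) - 52 = 14

P + Q = (15, 14)


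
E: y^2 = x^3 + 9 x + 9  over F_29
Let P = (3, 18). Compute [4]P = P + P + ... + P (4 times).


k = 4 = 100_2 (binary, LSB first: 001)
Double-and-add from P = (3, 18):
  bit 0 = 0: acc unchanged = O
  bit 1 = 0: acc unchanged = O
  bit 2 = 1: acc = O + (23, 0) = (23, 0)

4P = (23, 0)


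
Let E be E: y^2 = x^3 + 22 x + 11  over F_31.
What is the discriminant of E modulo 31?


4 a^3 + 27 b^2 = 4*22^3 + 27*11^2 = 42592 + 3267 = 45859
Delta = -16 * (45859) = -733744
Delta mod 31 = 26

Delta = 26 (mod 31)


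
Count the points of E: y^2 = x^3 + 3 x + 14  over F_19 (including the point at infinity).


For each x in F_19, count y with y^2 = x^3 + 3 x + 14 mod 19:
  x = 2: RHS = 9, y in [3, 16]  -> 2 point(s)
  x = 6: RHS = 1, y in [1, 18]  -> 2 point(s)
  x = 7: RHS = 17, y in [6, 13]  -> 2 point(s)
  x = 12: RHS = 11, y in [7, 12]  -> 2 point(s)
  x = 14: RHS = 7, y in [8, 11]  -> 2 point(s)
  x = 16: RHS = 16, y in [4, 15]  -> 2 point(s)
  x = 17: RHS = 0, y in [0]  -> 1 point(s)
Affine points: 13. Add the point at infinity: total = 14.

#E(F_19) = 14


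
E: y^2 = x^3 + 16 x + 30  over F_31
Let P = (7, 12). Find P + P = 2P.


Doubling: s = (3 x1^2 + a) / (2 y1)
s = (3*7^2 + 16) / (2*12) mod 31 = 21
x3 = s^2 - 2 x1 mod 31 = 21^2 - 2*7 = 24
y3 = s (x1 - x3) - y1 mod 31 = 21 * (7 - 24) - 12 = 3

2P = (24, 3)


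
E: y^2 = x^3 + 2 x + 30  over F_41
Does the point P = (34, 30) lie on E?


Check whether y^2 = x^3 + 2 x + 30 (mod 41) for (x, y) = (34, 30).
LHS: y^2 = 30^2 mod 41 = 39
RHS: x^3 + 2 x + 30 = 34^3 + 2*34 + 30 mod 41 = 1
LHS != RHS

No, not on the curve


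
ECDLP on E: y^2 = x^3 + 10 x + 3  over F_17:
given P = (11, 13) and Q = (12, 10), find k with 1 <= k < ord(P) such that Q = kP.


Enumerate multiples of P until we hit Q = (12, 10):
  1P = (11, 13)
  2P = (16, 14)
  3P = (5, 12)
  4P = (10, 7)
  5P = (15, 14)
  6P = (7, 5)
  7P = (3, 3)
  8P = (12, 7)
  9P = (13, 16)
  10P = (8, 0)
  11P = (13, 1)
  12P = (12, 10)
Match found at i = 12.

k = 12


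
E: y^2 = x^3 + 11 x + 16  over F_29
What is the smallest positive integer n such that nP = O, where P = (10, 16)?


Compute successive multiples of P until we hit O:
  1P = (10, 16)
  2P = (0, 25)
  3P = (23, 16)
  4P = (25, 13)
  5P = (1, 17)
  6P = (13, 23)
  7P = (5, 15)
  8P = (21, 5)
  ... (continuing to 28P)
  28P = O

ord(P) = 28


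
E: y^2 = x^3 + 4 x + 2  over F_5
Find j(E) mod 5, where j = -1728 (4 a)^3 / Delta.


Delta = -16(4 a^3 + 27 b^2) mod 5 = 1
-1728 * (4 a)^3 = -1728 * (4*4)^3 mod 5 = 2
j = 2 * 1^(-1) mod 5 = 2

j = 2 (mod 5)


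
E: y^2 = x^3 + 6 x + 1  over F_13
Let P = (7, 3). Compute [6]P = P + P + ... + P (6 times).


k = 6 = 110_2 (binary, LSB first: 011)
Double-and-add from P = (7, 3):
  bit 0 = 0: acc unchanged = O
  bit 1 = 1: acc = O + (9, 11) = (9, 11)
  bit 2 = 1: acc = (9, 11) + (5, 0) = (9, 2)

6P = (9, 2)


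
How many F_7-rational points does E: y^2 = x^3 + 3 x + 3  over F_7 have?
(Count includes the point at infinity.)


For each x in F_7, count y with y^2 = x^3 + 3 x + 3 mod 7:
  x = 1: RHS = 0, y in [0]  -> 1 point(s)
  x = 3: RHS = 4, y in [2, 5]  -> 2 point(s)
  x = 4: RHS = 2, y in [3, 4]  -> 2 point(s)
Affine points: 5. Add the point at infinity: total = 6.

#E(F_7) = 6


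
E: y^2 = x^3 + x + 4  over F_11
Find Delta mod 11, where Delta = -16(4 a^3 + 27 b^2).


4 a^3 + 27 b^2 = 4*1^3 + 27*4^2 = 4 + 432 = 436
Delta = -16 * (436) = -6976
Delta mod 11 = 9

Delta = 9 (mod 11)


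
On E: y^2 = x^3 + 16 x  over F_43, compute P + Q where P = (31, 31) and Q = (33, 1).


P != Q, so use the chord formula.
s = (y2 - y1) / (x2 - x1) = (13) / (2) mod 43 = 28
x3 = s^2 - x1 - x2 mod 43 = 28^2 - 31 - 33 = 32
y3 = s (x1 - x3) - y1 mod 43 = 28 * (31 - 32) - 31 = 27

P + Q = (32, 27)


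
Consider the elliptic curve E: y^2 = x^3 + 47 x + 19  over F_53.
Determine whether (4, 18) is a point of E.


Check whether y^2 = x^3 + 47 x + 19 (mod 53) for (x, y) = (4, 18).
LHS: y^2 = 18^2 mod 53 = 6
RHS: x^3 + 47 x + 19 = 4^3 + 47*4 + 19 mod 53 = 6
LHS = RHS

Yes, on the curve


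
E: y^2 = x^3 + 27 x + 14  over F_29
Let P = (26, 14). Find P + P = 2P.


Doubling: s = (3 x1^2 + a) / (2 y1)
s = (3*26^2 + 27) / (2*14) mod 29 = 4
x3 = s^2 - 2 x1 mod 29 = 4^2 - 2*26 = 22
y3 = s (x1 - x3) - y1 mod 29 = 4 * (26 - 22) - 14 = 2

2P = (22, 2)


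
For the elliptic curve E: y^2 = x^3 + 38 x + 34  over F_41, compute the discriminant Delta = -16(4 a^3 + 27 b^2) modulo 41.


4 a^3 + 27 b^2 = 4*38^3 + 27*34^2 = 219488 + 31212 = 250700
Delta = -16 * (250700) = -4011200
Delta mod 41 = 35

Delta = 35 (mod 41)


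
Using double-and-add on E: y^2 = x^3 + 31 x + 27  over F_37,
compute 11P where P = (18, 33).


k = 11 = 1011_2 (binary, LSB first: 1101)
Double-and-add from P = (18, 33):
  bit 0 = 1: acc = O + (18, 33) = (18, 33)
  bit 1 = 1: acc = (18, 33) + (29, 28) = (11, 21)
  bit 2 = 0: acc unchanged = (11, 21)
  bit 3 = 1: acc = (11, 21) + (25, 31) = (0, 8)

11P = (0, 8)


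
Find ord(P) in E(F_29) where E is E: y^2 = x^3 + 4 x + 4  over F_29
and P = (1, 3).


Compute successive multiples of P until we hit O:
  1P = (1, 3)
  2P = (5, 2)
  3P = (14, 22)
  4P = (23, 5)
  5P = (11, 4)
  6P = (26, 9)
  7P = (26, 20)
  8P = (11, 25)
  ... (continuing to 13P)
  13P = O

ord(P) = 13


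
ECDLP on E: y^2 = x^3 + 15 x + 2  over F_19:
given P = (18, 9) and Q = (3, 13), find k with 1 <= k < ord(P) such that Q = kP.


Enumerate multiples of P until we hit Q = (3, 13):
  1P = (18, 9)
  2P = (3, 6)
  3P = (14, 7)
  4P = (11, 4)
  5P = (13, 0)
  6P = (11, 15)
  7P = (14, 12)
  8P = (3, 13)
Match found at i = 8.

k = 8


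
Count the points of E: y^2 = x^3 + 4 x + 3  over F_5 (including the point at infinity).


For each x in F_5, count y with y^2 = x^3 + 4 x + 3 mod 5:
  x = 2: RHS = 4, y in [2, 3]  -> 2 point(s)
Affine points: 2. Add the point at infinity: total = 3.

#E(F_5) = 3


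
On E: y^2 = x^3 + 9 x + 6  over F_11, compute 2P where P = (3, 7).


Doubling: s = (3 x1^2 + a) / (2 y1)
s = (3*3^2 + 9) / (2*7) mod 11 = 1
x3 = s^2 - 2 x1 mod 11 = 1^2 - 2*3 = 6
y3 = s (x1 - x3) - y1 mod 11 = 1 * (3 - 6) - 7 = 1

2P = (6, 1)


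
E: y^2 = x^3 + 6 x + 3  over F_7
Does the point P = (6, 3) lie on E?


Check whether y^2 = x^3 + 6 x + 3 (mod 7) for (x, y) = (6, 3).
LHS: y^2 = 3^2 mod 7 = 2
RHS: x^3 + 6 x + 3 = 6^3 + 6*6 + 3 mod 7 = 3
LHS != RHS

No, not on the curve


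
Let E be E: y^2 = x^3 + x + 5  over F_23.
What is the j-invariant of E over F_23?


Delta = -16(4 a^3 + 27 b^2) mod 23 = 15
-1728 * (4 a)^3 = -1728 * (4*1)^3 mod 23 = 15
j = 15 * 15^(-1) mod 23 = 1

j = 1 (mod 23)


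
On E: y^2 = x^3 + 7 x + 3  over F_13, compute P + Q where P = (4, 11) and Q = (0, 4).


P != Q, so use the chord formula.
s = (y2 - y1) / (x2 - x1) = (6) / (9) mod 13 = 5
x3 = s^2 - x1 - x2 mod 13 = 5^2 - 4 - 0 = 8
y3 = s (x1 - x3) - y1 mod 13 = 5 * (4 - 8) - 11 = 8

P + Q = (8, 8)


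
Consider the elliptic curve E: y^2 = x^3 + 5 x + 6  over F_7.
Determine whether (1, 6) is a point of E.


Check whether y^2 = x^3 + 5 x + 6 (mod 7) for (x, y) = (1, 6).
LHS: y^2 = 6^2 mod 7 = 1
RHS: x^3 + 5 x + 6 = 1^3 + 5*1 + 6 mod 7 = 5
LHS != RHS

No, not on the curve


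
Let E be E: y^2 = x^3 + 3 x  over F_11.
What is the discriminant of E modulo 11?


4 a^3 + 27 b^2 = 4*3^3 + 27*0^2 = 108 + 0 = 108
Delta = -16 * (108) = -1728
Delta mod 11 = 10

Delta = 10 (mod 11)


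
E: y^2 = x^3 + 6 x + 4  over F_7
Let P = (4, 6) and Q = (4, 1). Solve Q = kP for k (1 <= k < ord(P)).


Enumerate multiples of P until we hit Q = (4, 1):
  1P = (4, 6)
  2P = (0, 5)
  3P = (0, 2)
  4P = (4, 1)
Match found at i = 4.

k = 4


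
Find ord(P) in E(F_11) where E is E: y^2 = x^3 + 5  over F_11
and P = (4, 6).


Compute successive multiples of P until we hit O:
  1P = (4, 6)
  2P = (8, 0)
  3P = (4, 5)
  4P = O

ord(P) = 4


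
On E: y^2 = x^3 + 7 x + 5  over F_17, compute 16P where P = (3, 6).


k = 16 = 10000_2 (binary, LSB first: 00001)
Double-and-add from P = (3, 6):
  bit 0 = 0: acc unchanged = O
  bit 1 = 0: acc unchanged = O
  bit 2 = 0: acc unchanged = O
  bit 3 = 0: acc unchanged = O
  bit 4 = 1: acc = O + (14, 12) = (14, 12)

16P = (14, 12)


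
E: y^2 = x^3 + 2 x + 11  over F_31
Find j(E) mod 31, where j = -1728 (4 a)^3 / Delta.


Delta = -16(4 a^3 + 27 b^2) mod 31 = 9
-1728 * (4 a)^3 = -1728 * (4*2)^3 mod 31 = 4
j = 4 * 9^(-1) mod 31 = 28

j = 28 (mod 31)


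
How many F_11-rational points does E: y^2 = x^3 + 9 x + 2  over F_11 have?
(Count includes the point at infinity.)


For each x in F_11, count y with y^2 = x^3 + 9 x + 2 mod 11:
  x = 1: RHS = 1, y in [1, 10]  -> 2 point(s)
  x = 3: RHS = 1, y in [1, 10]  -> 2 point(s)
  x = 4: RHS = 3, y in [5, 6]  -> 2 point(s)
  x = 7: RHS = 1, y in [1, 10]  -> 2 point(s)
  x = 8: RHS = 3, y in [5, 6]  -> 2 point(s)
  x = 9: RHS = 9, y in [3, 8]  -> 2 point(s)
  x = 10: RHS = 3, y in [5, 6]  -> 2 point(s)
Affine points: 14. Add the point at infinity: total = 15.

#E(F_11) = 15


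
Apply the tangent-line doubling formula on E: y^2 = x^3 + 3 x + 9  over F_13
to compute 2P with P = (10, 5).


Doubling: s = (3 x1^2 + a) / (2 y1)
s = (3*10^2 + 3) / (2*5) mod 13 = 3
x3 = s^2 - 2 x1 mod 13 = 3^2 - 2*10 = 2
y3 = s (x1 - x3) - y1 mod 13 = 3 * (10 - 2) - 5 = 6

2P = (2, 6)


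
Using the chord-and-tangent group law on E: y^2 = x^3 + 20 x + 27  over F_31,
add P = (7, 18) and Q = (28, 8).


P != Q, so use the chord formula.
s = (y2 - y1) / (x2 - x1) = (21) / (21) mod 31 = 1
x3 = s^2 - x1 - x2 mod 31 = 1^2 - 7 - 28 = 28
y3 = s (x1 - x3) - y1 mod 31 = 1 * (7 - 28) - 18 = 23

P + Q = (28, 23)


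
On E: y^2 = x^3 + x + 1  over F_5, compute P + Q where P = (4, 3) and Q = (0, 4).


P != Q, so use the chord formula.
s = (y2 - y1) / (x2 - x1) = (1) / (1) mod 5 = 1
x3 = s^2 - x1 - x2 mod 5 = 1^2 - 4 - 0 = 2
y3 = s (x1 - x3) - y1 mod 5 = 1 * (4 - 2) - 3 = 4

P + Q = (2, 4)


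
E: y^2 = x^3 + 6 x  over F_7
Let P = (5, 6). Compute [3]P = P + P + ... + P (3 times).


k = 3 = 11_2 (binary, LSB first: 11)
Double-and-add from P = (5, 6):
  bit 0 = 1: acc = O + (5, 6) = (5, 6)
  bit 1 = 1: acc = (5, 6) + (1, 0) = (5, 1)

3P = (5, 1)


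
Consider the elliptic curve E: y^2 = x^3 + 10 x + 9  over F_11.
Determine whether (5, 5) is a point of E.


Check whether y^2 = x^3 + 10 x + 9 (mod 11) for (x, y) = (5, 5).
LHS: y^2 = 5^2 mod 11 = 3
RHS: x^3 + 10 x + 9 = 5^3 + 10*5 + 9 mod 11 = 8
LHS != RHS

No, not on the curve


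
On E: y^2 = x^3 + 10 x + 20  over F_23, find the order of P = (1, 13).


Compute successive multiples of P until we hit O:
  1P = (1, 13)
  2P = (4, 20)
  3P = (3, 13)
  4P = (19, 10)
  5P = (19, 13)
  6P = (3, 10)
  7P = (4, 3)
  8P = (1, 10)
  ... (continuing to 9P)
  9P = O

ord(P) = 9


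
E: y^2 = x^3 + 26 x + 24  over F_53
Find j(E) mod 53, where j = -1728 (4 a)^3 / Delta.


Delta = -16(4 a^3 + 27 b^2) mod 53 = 11
-1728 * (4 a)^3 = -1728 * (4*26)^3 mod 53 = 44
j = 44 * 11^(-1) mod 53 = 4

j = 4 (mod 53)


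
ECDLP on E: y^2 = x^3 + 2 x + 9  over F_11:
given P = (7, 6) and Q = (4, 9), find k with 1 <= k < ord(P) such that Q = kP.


Enumerate multiples of P until we hit Q = (4, 9):
  1P = (7, 6)
  2P = (0, 3)
  3P = (8, 3)
  4P = (5, 10)
  5P = (3, 8)
  6P = (4, 9)
Match found at i = 6.

k = 6


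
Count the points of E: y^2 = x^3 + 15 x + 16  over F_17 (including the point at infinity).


For each x in F_17, count y with y^2 = x^3 + 15 x + 16 mod 17:
  x = 0: RHS = 16, y in [4, 13]  -> 2 point(s)
  x = 1: RHS = 15, y in [7, 10]  -> 2 point(s)
  x = 4: RHS = 4, y in [2, 15]  -> 2 point(s)
  x = 6: RHS = 16, y in [4, 13]  -> 2 point(s)
  x = 8: RHS = 2, y in [6, 11]  -> 2 point(s)
  x = 9: RHS = 13, y in [8, 9]  -> 2 point(s)
  x = 11: RHS = 16, y in [4, 13]  -> 2 point(s)
  x = 16: RHS = 0, y in [0]  -> 1 point(s)
Affine points: 15. Add the point at infinity: total = 16.

#E(F_17) = 16


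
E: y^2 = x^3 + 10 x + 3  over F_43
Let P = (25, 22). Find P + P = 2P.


Doubling: s = (3 x1^2 + a) / (2 y1)
s = (3*25^2 + 10) / (2*22) mod 43 = 36
x3 = s^2 - 2 x1 mod 43 = 36^2 - 2*25 = 42
y3 = s (x1 - x3) - y1 mod 43 = 36 * (25 - 42) - 22 = 11

2P = (42, 11)


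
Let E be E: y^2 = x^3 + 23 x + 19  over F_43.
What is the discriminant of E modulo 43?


4 a^3 + 27 b^2 = 4*23^3 + 27*19^2 = 48668 + 9747 = 58415
Delta = -16 * (58415) = -934640
Delta mod 43 = 8

Delta = 8 (mod 43)


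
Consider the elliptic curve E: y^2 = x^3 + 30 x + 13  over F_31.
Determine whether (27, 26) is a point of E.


Check whether y^2 = x^3 + 30 x + 13 (mod 31) for (x, y) = (27, 26).
LHS: y^2 = 26^2 mod 31 = 25
RHS: x^3 + 30 x + 13 = 27^3 + 30*27 + 13 mod 31 = 15
LHS != RHS

No, not on the curve


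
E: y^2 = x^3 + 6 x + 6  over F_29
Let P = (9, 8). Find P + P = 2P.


Doubling: s = (3 x1^2 + a) / (2 y1)
s = (3*9^2 + 6) / (2*8) mod 29 = 21
x3 = s^2 - 2 x1 mod 29 = 21^2 - 2*9 = 17
y3 = s (x1 - x3) - y1 mod 29 = 21 * (9 - 17) - 8 = 27

2P = (17, 27)


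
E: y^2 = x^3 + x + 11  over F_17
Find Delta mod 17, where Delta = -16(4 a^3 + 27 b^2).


4 a^3 + 27 b^2 = 4*1^3 + 27*11^2 = 4 + 3267 = 3271
Delta = -16 * (3271) = -52336
Delta mod 17 = 7

Delta = 7 (mod 17)


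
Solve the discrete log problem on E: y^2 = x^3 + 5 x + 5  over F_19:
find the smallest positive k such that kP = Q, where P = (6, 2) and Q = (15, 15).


Enumerate multiples of P until we hit Q = (15, 15):
  1P = (6, 2)
  2P = (13, 14)
  3P = (1, 12)
  4P = (16, 18)
  5P = (14, 8)
  6P = (15, 15)
Match found at i = 6.

k = 6


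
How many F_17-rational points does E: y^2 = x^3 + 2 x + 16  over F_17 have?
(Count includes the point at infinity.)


For each x in F_17, count y with y^2 = x^3 + 2 x + 16 mod 17:
  x = 0: RHS = 16, y in [4, 13]  -> 2 point(s)
  x = 1: RHS = 2, y in [6, 11]  -> 2 point(s)
  x = 3: RHS = 15, y in [7, 10]  -> 2 point(s)
  x = 5: RHS = 15, y in [7, 10]  -> 2 point(s)
  x = 7: RHS = 16, y in [4, 13]  -> 2 point(s)
  x = 8: RHS = 0, y in [0]  -> 1 point(s)
  x = 9: RHS = 15, y in [7, 10]  -> 2 point(s)
  x = 10: RHS = 16, y in [4, 13]  -> 2 point(s)
  x = 11: RHS = 9, y in [3, 14]  -> 2 point(s)
  x = 12: RHS = 0, y in [0]  -> 1 point(s)
  x = 14: RHS = 0, y in [0]  -> 1 point(s)
  x = 15: RHS = 4, y in [2, 15]  -> 2 point(s)
  x = 16: RHS = 13, y in [8, 9]  -> 2 point(s)
Affine points: 23. Add the point at infinity: total = 24.

#E(F_17) = 24


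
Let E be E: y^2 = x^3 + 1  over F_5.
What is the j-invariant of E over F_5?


Delta = -16(4 a^3 + 27 b^2) mod 5 = 3
-1728 * (4 a)^3 = -1728 * (4*0)^3 mod 5 = 0
j = 0 * 3^(-1) mod 5 = 0

j = 0 (mod 5)


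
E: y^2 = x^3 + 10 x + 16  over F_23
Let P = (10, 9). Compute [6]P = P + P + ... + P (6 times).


k = 6 = 110_2 (binary, LSB first: 011)
Double-and-add from P = (10, 9):
  bit 0 = 0: acc unchanged = O
  bit 1 = 1: acc = O + (6, 19) = (6, 19)
  bit 2 = 1: acc = (6, 19) + (0, 19) = (17, 4)

6P = (17, 4)


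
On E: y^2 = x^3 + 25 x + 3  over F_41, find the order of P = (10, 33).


Compute successive multiples of P until we hit O:
  1P = (10, 33)
  2P = (26, 5)
  3P = (26, 36)
  4P = (10, 8)
  5P = O

ord(P) = 5


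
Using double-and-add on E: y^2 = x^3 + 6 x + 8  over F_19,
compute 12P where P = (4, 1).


k = 12 = 1100_2 (binary, LSB first: 0011)
Double-and-add from P = (4, 1):
  bit 0 = 0: acc unchanged = O
  bit 1 = 0: acc unchanged = O
  bit 2 = 1: acc = O + (8, 6) = (8, 6)
  bit 3 = 1: acc = (8, 6) + (14, 9) = (2, 16)

12P = (2, 16)


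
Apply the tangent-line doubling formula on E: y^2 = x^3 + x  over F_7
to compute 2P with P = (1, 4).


Doubling: s = (3 x1^2 + a) / (2 y1)
s = (3*1^2 + 1) / (2*4) mod 7 = 4
x3 = s^2 - 2 x1 mod 7 = 4^2 - 2*1 = 0
y3 = s (x1 - x3) - y1 mod 7 = 4 * (1 - 0) - 4 = 0

2P = (0, 0)


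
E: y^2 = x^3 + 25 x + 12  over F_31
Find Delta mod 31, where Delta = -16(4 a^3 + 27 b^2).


4 a^3 + 27 b^2 = 4*25^3 + 27*12^2 = 62500 + 3888 = 66388
Delta = -16 * (66388) = -1062208
Delta mod 31 = 7

Delta = 7 (mod 31)


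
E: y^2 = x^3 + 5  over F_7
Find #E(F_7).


For each x in F_7, count y with y^2 = x^3 + 0 x + 5 mod 7:
  x = 3: RHS = 4, y in [2, 5]  -> 2 point(s)
  x = 5: RHS = 4, y in [2, 5]  -> 2 point(s)
  x = 6: RHS = 4, y in [2, 5]  -> 2 point(s)
Affine points: 6. Add the point at infinity: total = 7.

#E(F_7) = 7


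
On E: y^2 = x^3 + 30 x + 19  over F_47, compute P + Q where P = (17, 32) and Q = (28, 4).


P != Q, so use the chord formula.
s = (y2 - y1) / (x2 - x1) = (19) / (11) mod 47 = 6
x3 = s^2 - x1 - x2 mod 47 = 6^2 - 17 - 28 = 38
y3 = s (x1 - x3) - y1 mod 47 = 6 * (17 - 38) - 32 = 30

P + Q = (38, 30)


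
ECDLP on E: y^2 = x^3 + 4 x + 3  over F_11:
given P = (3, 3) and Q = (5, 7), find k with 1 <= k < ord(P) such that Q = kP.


Enumerate multiples of P until we hit Q = (5, 7):
  1P = (3, 3)
  2P = (10, 3)
  3P = (9, 8)
  4P = (0, 5)
  5P = (6, 10)
  6P = (5, 7)
Match found at i = 6.

k = 6


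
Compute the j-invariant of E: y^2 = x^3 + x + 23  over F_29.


Delta = -16(4 a^3 + 27 b^2) mod 29 = 15
-1728 * (4 a)^3 = -1728 * (4*1)^3 mod 29 = 14
j = 14 * 15^(-1) mod 29 = 28

j = 28 (mod 29)


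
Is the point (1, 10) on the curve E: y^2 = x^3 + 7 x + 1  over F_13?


Check whether y^2 = x^3 + 7 x + 1 (mod 13) for (x, y) = (1, 10).
LHS: y^2 = 10^2 mod 13 = 9
RHS: x^3 + 7 x + 1 = 1^3 + 7*1 + 1 mod 13 = 9
LHS = RHS

Yes, on the curve


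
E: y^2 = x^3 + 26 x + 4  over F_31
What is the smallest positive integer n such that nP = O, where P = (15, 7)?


Compute successive multiples of P until we hit O:
  1P = (15, 7)
  2P = (3, 27)
  3P = (2, 23)
  4P = (19, 17)
  5P = (11, 3)
  6P = (6, 2)
  7P = (26, 11)
  8P = (26, 20)
  ... (continuing to 15P)
  15P = O

ord(P) = 15


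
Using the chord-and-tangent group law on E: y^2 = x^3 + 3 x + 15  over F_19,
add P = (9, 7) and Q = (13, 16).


P != Q, so use the chord formula.
s = (y2 - y1) / (x2 - x1) = (9) / (4) mod 19 = 7
x3 = s^2 - x1 - x2 mod 19 = 7^2 - 9 - 13 = 8
y3 = s (x1 - x3) - y1 mod 19 = 7 * (9 - 8) - 7 = 0

P + Q = (8, 0)


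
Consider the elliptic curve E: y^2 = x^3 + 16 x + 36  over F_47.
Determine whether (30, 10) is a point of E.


Check whether y^2 = x^3 + 16 x + 36 (mod 47) for (x, y) = (30, 10).
LHS: y^2 = 10^2 mod 47 = 6
RHS: x^3 + 16 x + 36 = 30^3 + 16*30 + 36 mod 47 = 21
LHS != RHS

No, not on the curve


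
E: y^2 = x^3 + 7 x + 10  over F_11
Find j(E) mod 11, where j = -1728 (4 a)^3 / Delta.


Delta = -16(4 a^3 + 27 b^2) mod 11 = 1
-1728 * (4 a)^3 = -1728 * (4*7)^3 mod 11 = 4
j = 4 * 1^(-1) mod 11 = 4

j = 4 (mod 11)


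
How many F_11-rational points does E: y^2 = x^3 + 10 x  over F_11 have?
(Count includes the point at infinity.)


For each x in F_11, count y with y^2 = x^3 + 10 x + 0 mod 11:
  x = 0: RHS = 0, y in [0]  -> 1 point(s)
  x = 1: RHS = 0, y in [0]  -> 1 point(s)
  x = 4: RHS = 5, y in [4, 7]  -> 2 point(s)
  x = 6: RHS = 1, y in [1, 10]  -> 2 point(s)
  x = 8: RHS = 9, y in [3, 8]  -> 2 point(s)
  x = 9: RHS = 5, y in [4, 7]  -> 2 point(s)
  x = 10: RHS = 0, y in [0]  -> 1 point(s)
Affine points: 11. Add the point at infinity: total = 12.

#E(F_11) = 12


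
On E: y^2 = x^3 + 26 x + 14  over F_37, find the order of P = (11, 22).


Compute successive multiples of P until we hit O:
  1P = (11, 22)
  2P = (5, 26)
  3P = (5, 11)
  4P = (11, 15)
  5P = O

ord(P) = 5


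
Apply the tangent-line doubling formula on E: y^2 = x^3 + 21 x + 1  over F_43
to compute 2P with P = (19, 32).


Doubling: s = (3 x1^2 + a) / (2 y1)
s = (3*19^2 + 21) / (2*32) mod 43 = 28
x3 = s^2 - 2 x1 mod 43 = 28^2 - 2*19 = 15
y3 = s (x1 - x3) - y1 mod 43 = 28 * (19 - 15) - 32 = 37

2P = (15, 37)


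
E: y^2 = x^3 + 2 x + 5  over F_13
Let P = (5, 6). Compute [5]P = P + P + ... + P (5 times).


k = 5 = 101_2 (binary, LSB first: 101)
Double-and-add from P = (5, 6):
  bit 0 = 1: acc = O + (5, 6) = (5, 6)
  bit 1 = 0: acc unchanged = (5, 6)
  bit 2 = 1: acc = (5, 6) + (4, 5) = (5, 7)

5P = (5, 7)
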